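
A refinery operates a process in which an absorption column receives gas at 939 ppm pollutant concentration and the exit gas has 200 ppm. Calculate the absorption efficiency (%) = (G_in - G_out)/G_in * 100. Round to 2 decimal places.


Efficiency = (G_in - G_out) / G_in * 100%
Efficiency = (939 - 200) / 939 * 100
Efficiency = 739 / 939 * 100
Efficiency = 78.70%


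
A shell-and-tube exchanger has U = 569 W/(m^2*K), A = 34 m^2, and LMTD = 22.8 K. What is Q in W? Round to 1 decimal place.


Q = U * A * LMTD
Q = 569 * 34 * 22.8
Q = 441088.8 W


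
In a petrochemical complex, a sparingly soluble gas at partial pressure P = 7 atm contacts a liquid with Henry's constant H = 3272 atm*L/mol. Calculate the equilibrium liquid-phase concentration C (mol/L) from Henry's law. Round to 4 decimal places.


C = P / H
C = 7 / 3272
C = 0.0021 mol/L


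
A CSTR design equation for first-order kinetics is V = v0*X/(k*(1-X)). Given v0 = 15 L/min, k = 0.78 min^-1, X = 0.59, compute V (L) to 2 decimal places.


V = v0 * X / (k * (1 - X))
V = 15 * 0.59 / (0.78 * (1 - 0.59))
V = 8.85 / (0.78 * 0.41)
V = 8.85 / 0.3198
V = 27.67 L


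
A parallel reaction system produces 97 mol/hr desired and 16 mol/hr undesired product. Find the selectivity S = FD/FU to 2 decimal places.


S = desired product rate / undesired product rate
S = 97 / 16
S = 6.06


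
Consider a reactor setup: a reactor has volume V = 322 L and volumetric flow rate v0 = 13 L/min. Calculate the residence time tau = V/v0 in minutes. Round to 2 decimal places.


tau = V / v0
tau = 322 / 13
tau = 24.77 min


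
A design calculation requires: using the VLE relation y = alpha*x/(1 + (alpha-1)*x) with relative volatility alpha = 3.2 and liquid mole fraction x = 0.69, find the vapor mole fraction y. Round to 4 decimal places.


y = alpha*x / (1 + (alpha-1)*x)
y = 3.2*0.69 / (1 + (3.2-1)*0.69)
y = 2.208 / (1 + 1.518)
y = 2.208 / 2.518
y = 0.8769


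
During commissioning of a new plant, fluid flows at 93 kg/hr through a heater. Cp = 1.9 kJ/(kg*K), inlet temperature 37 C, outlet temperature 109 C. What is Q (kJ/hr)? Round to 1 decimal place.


Q = m_dot * Cp * (T2 - T1)
Q = 93 * 1.9 * (109 - 37)
Q = 93 * 1.9 * 72
Q = 12722.4 kJ/hr


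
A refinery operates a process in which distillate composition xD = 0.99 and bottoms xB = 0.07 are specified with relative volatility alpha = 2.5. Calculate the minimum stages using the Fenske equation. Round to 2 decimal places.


N_min = ln((xD*(1-xB))/(xB*(1-xD))) / ln(alpha)
Numerator inside ln: 0.9207 / 0.0007 = 1315.285714
ln(1315.285714) = 7.181809
ln(alpha) = ln(2.5) = 0.916291
N_min = 7.181809 / 0.916291 = 7.84


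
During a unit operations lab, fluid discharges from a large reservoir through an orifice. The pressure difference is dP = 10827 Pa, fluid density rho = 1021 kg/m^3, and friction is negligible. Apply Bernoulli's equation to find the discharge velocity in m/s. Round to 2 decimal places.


v = sqrt(2*dP/rho)
v = sqrt(2*10827/1021)
v = sqrt(21.208619)
v = 4.61 m/s


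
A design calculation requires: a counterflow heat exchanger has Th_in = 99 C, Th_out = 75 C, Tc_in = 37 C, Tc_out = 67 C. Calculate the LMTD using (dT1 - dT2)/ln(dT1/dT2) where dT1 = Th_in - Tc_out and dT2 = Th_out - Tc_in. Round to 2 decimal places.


dT1 = Th_in - Tc_out = 99 - 67 = 32
dT2 = Th_out - Tc_in = 75 - 37 = 38
LMTD = (dT1 - dT2) / ln(dT1/dT2)
LMTD = (32 - 38) / ln(32/38)
LMTD = 34.91 K


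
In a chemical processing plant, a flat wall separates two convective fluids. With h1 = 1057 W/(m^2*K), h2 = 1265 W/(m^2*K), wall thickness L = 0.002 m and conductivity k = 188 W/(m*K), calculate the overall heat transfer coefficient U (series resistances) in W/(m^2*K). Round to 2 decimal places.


1/U = 1/h1 + L/k + 1/h2
1/U = 1/1057 + 0.002/188 + 1/1265
1/U = 0.0009460738 + 1.06383e-05 + 0.0007905138
1/U = 0.0017472259
U = 572.34 W/(m^2*K)


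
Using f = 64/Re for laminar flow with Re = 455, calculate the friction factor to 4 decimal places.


f = 64 / Re
f = 64 / 455
f = 0.1407


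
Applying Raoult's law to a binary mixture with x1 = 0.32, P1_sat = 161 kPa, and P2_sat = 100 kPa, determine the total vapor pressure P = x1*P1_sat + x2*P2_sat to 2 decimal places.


P = x1*P1_sat + x2*P2_sat
x2 = 1 - x1 = 1 - 0.32 = 0.68
P = 0.32*161 + 0.68*100
P = 51.52 + 68.0
P = 119.52 kPa


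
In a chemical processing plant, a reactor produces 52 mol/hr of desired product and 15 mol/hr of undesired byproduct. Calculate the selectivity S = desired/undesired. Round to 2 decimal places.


S = desired product rate / undesired product rate
S = 52 / 15
S = 3.47


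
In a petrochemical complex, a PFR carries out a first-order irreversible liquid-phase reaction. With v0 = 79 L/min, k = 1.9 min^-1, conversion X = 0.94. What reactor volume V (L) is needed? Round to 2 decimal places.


V = (v0/k) * ln(1/(1-X))
V = (79/1.9) * ln(1/(1-0.94))
V = 41.578947 * ln(16.666667)
V = 41.578947 * 2.813411
V = 116.98 L


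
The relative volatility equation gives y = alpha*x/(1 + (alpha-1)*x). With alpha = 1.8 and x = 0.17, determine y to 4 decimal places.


y = alpha*x / (1 + (alpha-1)*x)
y = 1.8*0.17 / (1 + (1.8-1)*0.17)
y = 0.306 / (1 + 0.136)
y = 0.306 / 1.136
y = 0.2694


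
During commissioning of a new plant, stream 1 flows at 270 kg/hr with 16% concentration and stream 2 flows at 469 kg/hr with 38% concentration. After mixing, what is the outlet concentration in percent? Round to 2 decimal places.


Mass balance on solute: F1*x1 + F2*x2 = F3*x3
F3 = F1 + F2 = 270 + 469 = 739 kg/hr
x3 = (F1*x1 + F2*x2)/F3
x3 = (270*0.16 + 469*0.38) / 739
x3 = 29.96%


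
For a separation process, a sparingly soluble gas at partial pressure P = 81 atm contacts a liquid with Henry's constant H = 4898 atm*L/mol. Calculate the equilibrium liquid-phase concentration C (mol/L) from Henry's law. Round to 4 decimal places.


C = P / H
C = 81 / 4898
C = 0.0165 mol/L


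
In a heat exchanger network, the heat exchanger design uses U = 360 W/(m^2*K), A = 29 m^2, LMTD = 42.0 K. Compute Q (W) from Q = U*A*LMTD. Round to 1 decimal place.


Q = U * A * LMTD
Q = 360 * 29 * 42.0
Q = 438480.0 W


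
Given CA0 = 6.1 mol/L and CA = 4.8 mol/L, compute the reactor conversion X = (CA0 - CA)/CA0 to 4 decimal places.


X = (CA0 - CA) / CA0
X = (6.1 - 4.8) / 6.1
X = 1.3 / 6.1
X = 0.2131


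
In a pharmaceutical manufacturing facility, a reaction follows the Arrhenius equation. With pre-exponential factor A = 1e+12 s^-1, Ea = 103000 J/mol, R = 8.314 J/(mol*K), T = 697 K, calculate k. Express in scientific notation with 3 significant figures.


k = A * exp(-Ea/(R*T))
k = 1e+12 * exp(-103000 / (8.314 * 697))
k = 1e+12 * exp(-17.774379)
k = 1.91e+04


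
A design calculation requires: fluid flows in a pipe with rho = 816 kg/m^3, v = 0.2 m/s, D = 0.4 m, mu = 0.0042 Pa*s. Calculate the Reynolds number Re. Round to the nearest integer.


Re = rho * v * D / mu
Re = 816 * 0.2 * 0.4 / 0.0042
Re = 65.28 / 0.0042
Re = 15543


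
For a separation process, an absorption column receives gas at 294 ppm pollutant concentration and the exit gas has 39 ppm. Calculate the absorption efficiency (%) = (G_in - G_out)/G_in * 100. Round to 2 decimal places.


Efficiency = (G_in - G_out) / G_in * 100%
Efficiency = (294 - 39) / 294 * 100
Efficiency = 255 / 294 * 100
Efficiency = 86.73%


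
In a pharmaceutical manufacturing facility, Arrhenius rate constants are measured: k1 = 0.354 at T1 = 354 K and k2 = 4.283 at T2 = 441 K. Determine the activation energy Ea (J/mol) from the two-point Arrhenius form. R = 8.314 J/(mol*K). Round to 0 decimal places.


Ea = R * ln(k2/k1) / (1/T1 - 1/T2)
ln(k2/k1) = ln(4.283/0.354) = 2.4931121
1/T1 - 1/T2 = 1/354 - 1/441 = 0.000557285061
Ea = 8.314 * 2.4931121 / 0.000557285061
Ea = 37194 J/mol


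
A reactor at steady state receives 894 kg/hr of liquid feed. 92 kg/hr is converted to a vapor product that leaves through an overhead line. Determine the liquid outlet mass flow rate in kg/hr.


Steady-state mass balance on the main outlet: F_out = F_in - F_removed
F_out = 894 - 92
F_out = 802 kg/hr


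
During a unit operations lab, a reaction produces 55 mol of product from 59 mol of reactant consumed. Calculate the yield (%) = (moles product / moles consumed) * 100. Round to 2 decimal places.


Yield = (moles product / moles consumed) * 100%
Yield = (55 / 59) * 100
Yield = 0.9322 * 100
Yield = 93.22%


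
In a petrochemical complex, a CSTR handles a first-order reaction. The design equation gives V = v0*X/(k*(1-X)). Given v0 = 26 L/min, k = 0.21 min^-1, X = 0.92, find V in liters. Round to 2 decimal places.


V = v0 * X / (k * (1 - X))
V = 26 * 0.92 / (0.21 * (1 - 0.92))
V = 23.92 / (0.21 * 0.08)
V = 23.92 / 0.0168
V = 1423.81 L


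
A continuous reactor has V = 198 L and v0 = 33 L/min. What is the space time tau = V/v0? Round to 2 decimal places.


tau = V / v0
tau = 198 / 33
tau = 6.00 min


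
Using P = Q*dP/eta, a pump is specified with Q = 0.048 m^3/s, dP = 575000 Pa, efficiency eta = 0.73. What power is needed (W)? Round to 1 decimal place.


P = Q * dP / eta
P = 0.048 * 575000 / 0.73
P = 27600.0 / 0.73
P = 37808.2 W


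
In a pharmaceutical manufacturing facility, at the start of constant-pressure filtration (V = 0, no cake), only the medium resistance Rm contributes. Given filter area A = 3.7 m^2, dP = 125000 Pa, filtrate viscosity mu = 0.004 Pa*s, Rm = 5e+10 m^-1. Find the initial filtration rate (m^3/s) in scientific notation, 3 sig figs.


rate = A * dP / (mu * Rm)
rate = 3.7 * 125000 / (0.004 * 5e+10)
rate = 462500.0 / 2.000e+08
rate = 2.31e-03 m^3/s


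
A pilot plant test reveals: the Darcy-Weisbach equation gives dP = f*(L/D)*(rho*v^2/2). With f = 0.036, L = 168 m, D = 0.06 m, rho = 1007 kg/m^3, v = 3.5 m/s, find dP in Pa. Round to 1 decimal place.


dP = f * (L/D) * (rho*v^2/2)
dP = 0.036 * (168/0.06) * (1007*3.5^2/2)
L/D = 2800.0
rho*v^2/2 = 1007*12.25/2 = 6167.875
dP = 0.036 * 2800.0 * 6167.875
dP = 621721.8 Pa


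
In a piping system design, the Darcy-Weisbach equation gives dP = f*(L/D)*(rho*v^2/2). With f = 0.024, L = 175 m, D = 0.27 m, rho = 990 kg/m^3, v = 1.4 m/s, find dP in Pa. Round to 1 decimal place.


dP = f * (L/D) * (rho*v^2/2)
dP = 0.024 * (175/0.27) * (990*1.4^2/2)
L/D = 648.14814815
rho*v^2/2 = 990*1.96/2 = 970.2
dP = 0.024 * 648.14814815 * 970.2
dP = 15092.0 Pa


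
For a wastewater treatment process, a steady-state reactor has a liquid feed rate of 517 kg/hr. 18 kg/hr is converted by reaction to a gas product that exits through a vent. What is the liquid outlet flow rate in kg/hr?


Steady-state mass balance on the main outlet: F_out = F_in - F_removed
F_out = 517 - 18
F_out = 499 kg/hr


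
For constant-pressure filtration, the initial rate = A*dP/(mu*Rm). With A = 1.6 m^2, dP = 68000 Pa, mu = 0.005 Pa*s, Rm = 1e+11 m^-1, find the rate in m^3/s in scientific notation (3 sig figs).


rate = A * dP / (mu * Rm)
rate = 1.6 * 68000 / (0.005 * 1e+11)
rate = 108800.0 / 5.000e+08
rate = 2.18e-04 m^3/s


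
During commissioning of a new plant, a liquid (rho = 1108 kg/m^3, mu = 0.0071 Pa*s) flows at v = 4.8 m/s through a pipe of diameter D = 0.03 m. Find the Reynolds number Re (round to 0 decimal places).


Re = rho * v * D / mu
Re = 1108 * 4.8 * 0.03 / 0.0071
Re = 159.552 / 0.0071
Re = 22472


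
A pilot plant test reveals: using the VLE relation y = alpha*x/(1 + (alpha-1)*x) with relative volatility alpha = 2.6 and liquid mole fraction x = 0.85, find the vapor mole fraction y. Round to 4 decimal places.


y = alpha*x / (1 + (alpha-1)*x)
y = 2.6*0.85 / (1 + (2.6-1)*0.85)
y = 2.21 / (1 + 1.36)
y = 2.21 / 2.36
y = 0.9364


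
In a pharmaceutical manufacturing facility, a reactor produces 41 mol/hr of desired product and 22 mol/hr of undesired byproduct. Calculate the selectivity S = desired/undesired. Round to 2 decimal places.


S = desired product rate / undesired product rate
S = 41 / 22
S = 1.86


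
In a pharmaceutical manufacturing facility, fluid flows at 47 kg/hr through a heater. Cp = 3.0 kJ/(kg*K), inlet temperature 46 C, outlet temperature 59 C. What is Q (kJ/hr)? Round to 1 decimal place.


Q = m_dot * Cp * (T2 - T1)
Q = 47 * 3.0 * (59 - 46)
Q = 47 * 3.0 * 13
Q = 1833.0 kJ/hr


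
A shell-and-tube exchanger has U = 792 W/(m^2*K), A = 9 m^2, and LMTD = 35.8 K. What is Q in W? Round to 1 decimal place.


Q = U * A * LMTD
Q = 792 * 9 * 35.8
Q = 255182.4 W


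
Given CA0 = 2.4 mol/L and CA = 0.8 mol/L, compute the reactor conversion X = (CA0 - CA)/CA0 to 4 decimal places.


X = (CA0 - CA) / CA0
X = (2.4 - 0.8) / 2.4
X = 1.6 / 2.4
X = 0.6667


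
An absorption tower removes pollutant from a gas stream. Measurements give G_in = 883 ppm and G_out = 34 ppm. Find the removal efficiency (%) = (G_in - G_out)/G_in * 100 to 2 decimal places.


Efficiency = (G_in - G_out) / G_in * 100%
Efficiency = (883 - 34) / 883 * 100
Efficiency = 849 / 883 * 100
Efficiency = 96.15%


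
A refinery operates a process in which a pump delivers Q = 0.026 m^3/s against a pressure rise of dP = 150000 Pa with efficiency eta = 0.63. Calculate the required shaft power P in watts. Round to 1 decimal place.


P = Q * dP / eta
P = 0.026 * 150000 / 0.63
P = 3900.0 / 0.63
P = 6190.5 W


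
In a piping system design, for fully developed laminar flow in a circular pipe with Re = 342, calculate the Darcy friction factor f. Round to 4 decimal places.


f = 64 / Re
f = 64 / 342
f = 0.1871


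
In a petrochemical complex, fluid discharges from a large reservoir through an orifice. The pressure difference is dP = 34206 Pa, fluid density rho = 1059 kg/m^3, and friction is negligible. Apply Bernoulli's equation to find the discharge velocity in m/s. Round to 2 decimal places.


v = sqrt(2*dP/rho)
v = sqrt(2*34206/1059)
v = sqrt(64.600567)
v = 8.04 m/s


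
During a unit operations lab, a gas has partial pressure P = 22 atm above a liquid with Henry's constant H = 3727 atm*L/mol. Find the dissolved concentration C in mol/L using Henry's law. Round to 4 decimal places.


C = P / H
C = 22 / 3727
C = 0.0059 mol/L


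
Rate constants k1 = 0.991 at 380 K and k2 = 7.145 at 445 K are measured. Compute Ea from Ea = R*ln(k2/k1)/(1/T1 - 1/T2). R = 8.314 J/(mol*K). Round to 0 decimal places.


Ea = R * ln(k2/k1) / (1/T1 - 1/T2)
ln(k2/k1) = ln(7.145/0.991) = 1.9754536
1/T1 - 1/T2 = 1/380 - 1/445 = 0.000384387936
Ea = 8.314 * 1.9754536 / 0.000384387936
Ea = 42727 J/mol


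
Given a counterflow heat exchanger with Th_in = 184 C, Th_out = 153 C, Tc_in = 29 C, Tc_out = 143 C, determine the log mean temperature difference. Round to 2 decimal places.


dT1 = Th_in - Tc_out = 184 - 143 = 41
dT2 = Th_out - Tc_in = 153 - 29 = 124
LMTD = (dT1 - dT2) / ln(dT1/dT2)
LMTD = (41 - 124) / ln(41/124)
LMTD = 75.00 K


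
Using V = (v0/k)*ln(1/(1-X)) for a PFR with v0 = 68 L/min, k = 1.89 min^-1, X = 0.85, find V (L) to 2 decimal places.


V = (v0/k) * ln(1/(1-X))
V = (68/1.89) * ln(1/(1-0.85))
V = 35.978836 * ln(6.666667)
V = 35.978836 * 1.89712
V = 68.26 L


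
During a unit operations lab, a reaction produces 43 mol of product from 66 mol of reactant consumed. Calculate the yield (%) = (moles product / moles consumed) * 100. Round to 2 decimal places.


Yield = (moles product / moles consumed) * 100%
Yield = (43 / 66) * 100
Yield = 0.6515 * 100
Yield = 65.15%


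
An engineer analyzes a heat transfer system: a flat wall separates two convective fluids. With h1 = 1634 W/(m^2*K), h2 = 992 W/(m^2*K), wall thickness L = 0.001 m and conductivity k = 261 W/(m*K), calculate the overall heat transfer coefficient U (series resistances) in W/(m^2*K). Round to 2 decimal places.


1/U = 1/h1 + L/k + 1/h2
1/U = 1/1634 + 0.001/261 + 1/992
1/U = 0.0006119951 + 3.8314e-06 + 0.0010080645
1/U = 0.001623891
U = 615.80 W/(m^2*K)


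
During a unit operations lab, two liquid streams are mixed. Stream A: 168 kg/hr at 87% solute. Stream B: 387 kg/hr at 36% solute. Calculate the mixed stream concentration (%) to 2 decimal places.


Mass balance on solute: F1*x1 + F2*x2 = F3*x3
F3 = F1 + F2 = 168 + 387 = 555 kg/hr
x3 = (F1*x1 + F2*x2)/F3
x3 = (168*0.87 + 387*0.36) / 555
x3 = 51.44%


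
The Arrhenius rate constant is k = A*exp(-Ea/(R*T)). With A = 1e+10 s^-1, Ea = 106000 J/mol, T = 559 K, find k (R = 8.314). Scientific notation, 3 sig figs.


k = A * exp(-Ea/(R*T))
k = 1e+10 * exp(-106000 / (8.314 * 559))
k = 1e+10 * exp(-22.807834)
k = 1.24e+00


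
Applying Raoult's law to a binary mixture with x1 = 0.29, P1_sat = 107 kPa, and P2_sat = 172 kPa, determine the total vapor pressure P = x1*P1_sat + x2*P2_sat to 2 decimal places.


P = x1*P1_sat + x2*P2_sat
x2 = 1 - x1 = 1 - 0.29 = 0.71
P = 0.29*107 + 0.71*172
P = 31.03 + 122.12
P = 153.15 kPa


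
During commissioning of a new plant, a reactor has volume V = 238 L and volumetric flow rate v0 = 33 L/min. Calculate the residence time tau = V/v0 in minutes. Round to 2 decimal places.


tau = V / v0
tau = 238 / 33
tau = 7.21 min


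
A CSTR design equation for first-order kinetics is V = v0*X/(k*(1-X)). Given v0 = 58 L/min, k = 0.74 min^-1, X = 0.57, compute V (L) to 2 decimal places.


V = v0 * X / (k * (1 - X))
V = 58 * 0.57 / (0.74 * (1 - 0.57))
V = 33.06 / (0.74 * 0.43)
V = 33.06 / 0.3182
V = 103.90 L


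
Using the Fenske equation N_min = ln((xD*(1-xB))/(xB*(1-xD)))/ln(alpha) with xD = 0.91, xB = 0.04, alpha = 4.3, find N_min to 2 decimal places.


N_min = ln((xD*(1-xB))/(xB*(1-xD))) / ln(alpha)
Numerator inside ln: 0.8736 / 0.0036 = 242.666667
ln(242.666667) = 5.491689
ln(alpha) = ln(4.3) = 1.458615
N_min = 5.491689 / 1.458615 = 3.77


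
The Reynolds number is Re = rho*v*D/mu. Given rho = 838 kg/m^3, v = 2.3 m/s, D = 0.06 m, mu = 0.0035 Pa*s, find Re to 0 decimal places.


Re = rho * v * D / mu
Re = 838 * 2.3 * 0.06 / 0.0035
Re = 115.644 / 0.0035
Re = 33041


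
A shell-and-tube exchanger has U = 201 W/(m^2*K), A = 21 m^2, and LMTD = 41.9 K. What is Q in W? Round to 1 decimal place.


Q = U * A * LMTD
Q = 201 * 21 * 41.9
Q = 176859.9 W


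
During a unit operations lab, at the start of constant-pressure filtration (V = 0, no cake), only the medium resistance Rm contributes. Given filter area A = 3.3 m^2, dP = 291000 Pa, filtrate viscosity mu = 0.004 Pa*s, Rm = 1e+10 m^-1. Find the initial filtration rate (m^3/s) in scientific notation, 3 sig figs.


rate = A * dP / (mu * Rm)
rate = 3.3 * 291000 / (0.004 * 1e+10)
rate = 960300.0 / 4.000e+07
rate = 2.40e-02 m^3/s


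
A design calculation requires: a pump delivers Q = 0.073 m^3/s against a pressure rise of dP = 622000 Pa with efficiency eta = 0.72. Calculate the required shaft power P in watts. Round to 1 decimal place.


P = Q * dP / eta
P = 0.073 * 622000 / 0.72
P = 45406.0 / 0.72
P = 63063.9 W


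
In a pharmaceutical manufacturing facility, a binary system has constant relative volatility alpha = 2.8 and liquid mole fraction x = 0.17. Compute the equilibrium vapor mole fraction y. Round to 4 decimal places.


y = alpha*x / (1 + (alpha-1)*x)
y = 2.8*0.17 / (1 + (2.8-1)*0.17)
y = 0.476 / (1 + 0.306)
y = 0.476 / 1.306
y = 0.3645


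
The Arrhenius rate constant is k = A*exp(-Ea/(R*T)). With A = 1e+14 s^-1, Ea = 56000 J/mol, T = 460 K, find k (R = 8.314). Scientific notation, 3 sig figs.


k = A * exp(-Ea/(R*T))
k = 1e+14 * exp(-56000 / (8.314 * 460))
k = 1e+14 * exp(-14.642667)
k = 4.37e+07


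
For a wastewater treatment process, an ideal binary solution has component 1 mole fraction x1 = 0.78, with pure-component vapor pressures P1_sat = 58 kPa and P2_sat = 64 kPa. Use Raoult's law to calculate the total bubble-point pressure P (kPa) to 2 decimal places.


P = x1*P1_sat + x2*P2_sat
x2 = 1 - x1 = 1 - 0.78 = 0.22
P = 0.78*58 + 0.22*64
P = 45.24 + 14.08
P = 59.32 kPa


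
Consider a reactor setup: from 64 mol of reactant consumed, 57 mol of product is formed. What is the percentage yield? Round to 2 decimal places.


Yield = (moles product / moles consumed) * 100%
Yield = (57 / 64) * 100
Yield = 0.8906 * 100
Yield = 89.06%


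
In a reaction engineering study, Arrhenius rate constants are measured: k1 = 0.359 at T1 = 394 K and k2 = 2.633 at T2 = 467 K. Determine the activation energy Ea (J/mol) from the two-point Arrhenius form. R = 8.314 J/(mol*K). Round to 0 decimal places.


Ea = R * ln(k2/k1) / (1/T1 - 1/T2)
ln(k2/k1) = ln(2.633/0.359) = 1.9925568
1/T1 - 1/T2 = 1/394 - 1/467 = 0.000396743443
Ea = 8.314 * 1.9925568 / 0.000396743443
Ea = 41755 J/mol


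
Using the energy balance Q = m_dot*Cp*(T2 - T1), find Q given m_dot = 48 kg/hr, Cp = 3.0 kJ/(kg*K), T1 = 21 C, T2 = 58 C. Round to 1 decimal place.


Q = m_dot * Cp * (T2 - T1)
Q = 48 * 3.0 * (58 - 21)
Q = 48 * 3.0 * 37
Q = 5328.0 kJ/hr


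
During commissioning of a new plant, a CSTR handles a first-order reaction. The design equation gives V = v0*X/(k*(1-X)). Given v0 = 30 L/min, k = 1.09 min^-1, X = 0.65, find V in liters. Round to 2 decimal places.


V = v0 * X / (k * (1 - X))
V = 30 * 0.65 / (1.09 * (1 - 0.65))
V = 19.5 / (1.09 * 0.35)
V = 19.5 / 0.3815
V = 51.11 L


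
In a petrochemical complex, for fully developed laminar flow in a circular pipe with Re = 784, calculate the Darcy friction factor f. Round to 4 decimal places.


f = 64 / Re
f = 64 / 784
f = 0.0816


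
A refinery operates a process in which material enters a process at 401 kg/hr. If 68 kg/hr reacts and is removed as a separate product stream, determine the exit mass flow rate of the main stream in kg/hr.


Steady-state mass balance on the main outlet: F_out = F_in - F_removed
F_out = 401 - 68
F_out = 333 kg/hr


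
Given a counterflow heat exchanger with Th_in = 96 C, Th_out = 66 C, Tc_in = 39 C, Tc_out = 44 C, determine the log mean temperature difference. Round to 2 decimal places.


dT1 = Th_in - Tc_out = 96 - 44 = 52
dT2 = Th_out - Tc_in = 66 - 39 = 27
LMTD = (dT1 - dT2) / ln(dT1/dT2)
LMTD = (52 - 27) / ln(52/27)
LMTD = 38.14 K


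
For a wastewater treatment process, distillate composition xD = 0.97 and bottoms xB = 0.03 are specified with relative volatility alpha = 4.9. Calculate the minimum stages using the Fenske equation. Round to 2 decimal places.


N_min = ln((xD*(1-xB))/(xB*(1-xD))) / ln(alpha)
Numerator inside ln: 0.9409 / 0.0009 = 1045.444444
ln(1045.444444) = 6.952197
ln(alpha) = ln(4.9) = 1.589235
N_min = 6.952197 / 1.589235 = 4.37


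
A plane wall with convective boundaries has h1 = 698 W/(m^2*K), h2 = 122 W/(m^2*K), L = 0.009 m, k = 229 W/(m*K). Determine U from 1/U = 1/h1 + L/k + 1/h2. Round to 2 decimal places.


1/U = 1/h1 + L/k + 1/h2
1/U = 1/698 + 0.009/229 + 1/122
1/U = 0.0014326648 + 3.93013e-05 + 0.0081967213
1/U = 0.0096686874
U = 103.43 W/(m^2*K)


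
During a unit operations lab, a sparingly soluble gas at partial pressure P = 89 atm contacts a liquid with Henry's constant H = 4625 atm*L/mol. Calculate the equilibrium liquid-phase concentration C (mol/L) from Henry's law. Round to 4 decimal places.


C = P / H
C = 89 / 4625
C = 0.0192 mol/L


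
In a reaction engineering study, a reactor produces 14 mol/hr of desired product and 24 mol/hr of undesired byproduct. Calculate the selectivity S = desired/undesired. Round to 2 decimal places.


S = desired product rate / undesired product rate
S = 14 / 24
S = 0.58


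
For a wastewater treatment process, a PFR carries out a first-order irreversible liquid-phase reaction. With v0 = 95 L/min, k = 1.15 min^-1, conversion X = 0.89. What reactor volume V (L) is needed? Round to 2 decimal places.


V = (v0/k) * ln(1/(1-X))
V = (95/1.15) * ln(1/(1-0.89))
V = 82.608696 * ln(9.090909)
V = 82.608696 * 2.207275
V = 182.34 L


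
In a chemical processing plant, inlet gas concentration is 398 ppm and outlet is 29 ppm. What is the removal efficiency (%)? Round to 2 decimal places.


Efficiency = (G_in - G_out) / G_in * 100%
Efficiency = (398 - 29) / 398 * 100
Efficiency = 369 / 398 * 100
Efficiency = 92.71%


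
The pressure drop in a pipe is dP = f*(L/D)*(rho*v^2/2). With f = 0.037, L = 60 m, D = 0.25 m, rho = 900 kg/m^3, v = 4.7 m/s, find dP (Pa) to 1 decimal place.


dP = f * (L/D) * (rho*v^2/2)
dP = 0.037 * (60/0.25) * (900*4.7^2/2)
L/D = 240.0
rho*v^2/2 = 900*22.09/2 = 9940.5
dP = 0.037 * 240.0 * 9940.5
dP = 88271.6 Pa


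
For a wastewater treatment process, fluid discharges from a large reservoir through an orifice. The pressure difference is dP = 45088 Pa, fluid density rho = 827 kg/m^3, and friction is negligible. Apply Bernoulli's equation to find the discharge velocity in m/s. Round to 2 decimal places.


v = sqrt(2*dP/rho)
v = sqrt(2*45088/827)
v = sqrt(109.039903)
v = 10.44 m/s


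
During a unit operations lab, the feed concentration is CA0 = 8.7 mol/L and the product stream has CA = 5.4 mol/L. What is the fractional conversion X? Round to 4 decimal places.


X = (CA0 - CA) / CA0
X = (8.7 - 5.4) / 8.7
X = 3.3 / 8.7
X = 0.3793


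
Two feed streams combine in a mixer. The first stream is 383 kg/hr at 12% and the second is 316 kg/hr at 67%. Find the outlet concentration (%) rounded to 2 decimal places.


Mass balance on solute: F1*x1 + F2*x2 = F3*x3
F3 = F1 + F2 = 383 + 316 = 699 kg/hr
x3 = (F1*x1 + F2*x2)/F3
x3 = (383*0.12 + 316*0.67) / 699
x3 = 36.86%


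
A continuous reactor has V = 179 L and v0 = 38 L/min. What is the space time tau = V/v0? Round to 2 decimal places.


tau = V / v0
tau = 179 / 38
tau = 4.71 min


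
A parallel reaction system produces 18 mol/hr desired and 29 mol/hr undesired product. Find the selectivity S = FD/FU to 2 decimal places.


S = desired product rate / undesired product rate
S = 18 / 29
S = 0.62


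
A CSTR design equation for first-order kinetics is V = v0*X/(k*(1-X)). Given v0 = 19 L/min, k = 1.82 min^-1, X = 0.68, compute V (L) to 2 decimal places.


V = v0 * X / (k * (1 - X))
V = 19 * 0.68 / (1.82 * (1 - 0.68))
V = 12.92 / (1.82 * 0.32)
V = 12.92 / 0.5824
V = 22.18 L


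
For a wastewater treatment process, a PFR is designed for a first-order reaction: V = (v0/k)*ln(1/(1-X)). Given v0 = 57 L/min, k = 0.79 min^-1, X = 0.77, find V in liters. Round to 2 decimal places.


V = (v0/k) * ln(1/(1-X))
V = (57/0.79) * ln(1/(1-0.77))
V = 72.151899 * ln(4.347826)
V = 72.151899 * 1.469676
V = 106.04 L


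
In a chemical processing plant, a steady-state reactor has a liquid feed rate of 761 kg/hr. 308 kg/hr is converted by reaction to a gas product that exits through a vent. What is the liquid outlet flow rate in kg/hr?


Steady-state mass balance on the main outlet: F_out = F_in - F_removed
F_out = 761 - 308
F_out = 453 kg/hr


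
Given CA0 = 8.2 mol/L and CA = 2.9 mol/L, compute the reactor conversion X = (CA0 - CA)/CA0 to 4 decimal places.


X = (CA0 - CA) / CA0
X = (8.2 - 2.9) / 8.2
X = 5.3 / 8.2
X = 0.6463


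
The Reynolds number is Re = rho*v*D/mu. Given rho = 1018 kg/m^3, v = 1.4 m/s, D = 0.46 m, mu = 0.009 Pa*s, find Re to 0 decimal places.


Re = rho * v * D / mu
Re = 1018 * 1.4 * 0.46 / 0.009
Re = 655.592 / 0.009
Re = 72844


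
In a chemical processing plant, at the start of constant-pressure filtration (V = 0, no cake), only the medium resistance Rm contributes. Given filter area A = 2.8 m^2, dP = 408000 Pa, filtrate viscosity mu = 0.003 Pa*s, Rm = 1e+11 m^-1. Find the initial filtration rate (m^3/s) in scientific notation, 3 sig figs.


rate = A * dP / (mu * Rm)
rate = 2.8 * 408000 / (0.003 * 1e+11)
rate = 1142400.0 / 3.000e+08
rate = 3.81e-03 m^3/s


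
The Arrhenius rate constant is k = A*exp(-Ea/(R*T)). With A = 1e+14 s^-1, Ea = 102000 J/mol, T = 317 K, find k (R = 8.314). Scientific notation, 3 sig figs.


k = A * exp(-Ea/(R*T))
k = 1e+14 * exp(-102000 / (8.314 * 317))
k = 1e+14 * exp(-38.701776)
k = 1.56e-03


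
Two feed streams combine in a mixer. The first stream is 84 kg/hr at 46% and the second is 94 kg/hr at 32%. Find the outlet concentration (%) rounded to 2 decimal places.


Mass balance on solute: F1*x1 + F2*x2 = F3*x3
F3 = F1 + F2 = 84 + 94 = 178 kg/hr
x3 = (F1*x1 + F2*x2)/F3
x3 = (84*0.46 + 94*0.32) / 178
x3 = 38.61%


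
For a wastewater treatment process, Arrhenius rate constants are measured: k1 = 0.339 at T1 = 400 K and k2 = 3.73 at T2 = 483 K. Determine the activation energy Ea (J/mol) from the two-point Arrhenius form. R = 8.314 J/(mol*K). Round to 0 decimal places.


Ea = R * ln(k2/k1) / (1/T1 - 1/T2)
ln(k2/k1) = ln(3.73/0.339) = 2.3981634
1/T1 - 1/T2 = 1/400 - 1/483 = 0.000429606625
Ea = 8.314 * 2.3981634 / 0.000429606625
Ea = 46411 J/mol


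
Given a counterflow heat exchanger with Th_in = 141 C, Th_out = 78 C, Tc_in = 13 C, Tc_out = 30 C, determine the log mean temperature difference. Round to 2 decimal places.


dT1 = Th_in - Tc_out = 141 - 30 = 111
dT2 = Th_out - Tc_in = 78 - 13 = 65
LMTD = (dT1 - dT2) / ln(dT1/dT2)
LMTD = (111 - 65) / ln(111/65)
LMTD = 85.96 K


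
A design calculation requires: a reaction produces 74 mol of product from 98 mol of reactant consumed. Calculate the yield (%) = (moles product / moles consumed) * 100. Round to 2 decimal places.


Yield = (moles product / moles consumed) * 100%
Yield = (74 / 98) * 100
Yield = 0.7551 * 100
Yield = 75.51%


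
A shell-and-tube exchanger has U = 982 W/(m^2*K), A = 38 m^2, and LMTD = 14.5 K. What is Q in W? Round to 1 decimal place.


Q = U * A * LMTD
Q = 982 * 38 * 14.5
Q = 541082.0 W


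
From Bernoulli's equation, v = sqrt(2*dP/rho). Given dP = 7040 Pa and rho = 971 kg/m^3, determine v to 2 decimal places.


v = sqrt(2*dP/rho)
v = sqrt(2*7040/971)
v = sqrt(14.500515)
v = 3.81 m/s


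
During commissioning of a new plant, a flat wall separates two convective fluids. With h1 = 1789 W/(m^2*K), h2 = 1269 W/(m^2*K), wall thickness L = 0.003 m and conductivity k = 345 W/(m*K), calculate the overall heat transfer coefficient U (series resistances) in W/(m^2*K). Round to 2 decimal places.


1/U = 1/h1 + L/k + 1/h2
1/U = 1/1789 + 0.003/345 + 1/1269
1/U = 0.0005589715 + 8.6957e-06 + 0.0007880221
1/U = 0.0013556893
U = 737.63 W/(m^2*K)


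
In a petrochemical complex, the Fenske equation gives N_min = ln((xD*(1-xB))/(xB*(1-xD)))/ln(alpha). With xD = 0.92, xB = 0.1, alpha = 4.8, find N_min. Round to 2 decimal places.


N_min = ln((xD*(1-xB))/(xB*(1-xD))) / ln(alpha)
Numerator inside ln: 0.828 / 0.008 = 103.5
ln(103.5) = 4.639572
ln(alpha) = ln(4.8) = 1.568616
N_min = 4.639572 / 1.568616 = 2.96


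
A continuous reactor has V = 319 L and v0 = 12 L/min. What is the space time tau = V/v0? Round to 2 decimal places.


tau = V / v0
tau = 319 / 12
tau = 26.58 min


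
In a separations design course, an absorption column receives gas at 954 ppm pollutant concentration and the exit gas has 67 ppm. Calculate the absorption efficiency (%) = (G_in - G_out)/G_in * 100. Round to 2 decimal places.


Efficiency = (G_in - G_out) / G_in * 100%
Efficiency = (954 - 67) / 954 * 100
Efficiency = 887 / 954 * 100
Efficiency = 92.98%


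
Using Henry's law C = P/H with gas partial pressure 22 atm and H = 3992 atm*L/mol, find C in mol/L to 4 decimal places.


C = P / H
C = 22 / 3992
C = 0.0055 mol/L


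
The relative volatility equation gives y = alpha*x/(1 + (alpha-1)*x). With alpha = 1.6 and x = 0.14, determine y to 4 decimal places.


y = alpha*x / (1 + (alpha-1)*x)
y = 1.6*0.14 / (1 + (1.6-1)*0.14)
y = 0.224 / (1 + 0.084)
y = 0.224 / 1.084
y = 0.2066


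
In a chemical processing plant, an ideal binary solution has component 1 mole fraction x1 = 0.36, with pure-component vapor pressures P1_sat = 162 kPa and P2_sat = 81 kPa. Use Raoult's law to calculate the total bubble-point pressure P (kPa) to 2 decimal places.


P = x1*P1_sat + x2*P2_sat
x2 = 1 - x1 = 1 - 0.36 = 0.64
P = 0.36*162 + 0.64*81
P = 58.32 + 51.84
P = 110.16 kPa


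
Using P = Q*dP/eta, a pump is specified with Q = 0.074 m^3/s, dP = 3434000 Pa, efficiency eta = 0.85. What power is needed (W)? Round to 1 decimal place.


P = Q * dP / eta
P = 0.074 * 3434000 / 0.85
P = 254116.0 / 0.85
P = 298960.0 W


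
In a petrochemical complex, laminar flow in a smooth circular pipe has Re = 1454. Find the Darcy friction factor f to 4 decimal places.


f = 64 / Re
f = 64 / 1454
f = 0.0440


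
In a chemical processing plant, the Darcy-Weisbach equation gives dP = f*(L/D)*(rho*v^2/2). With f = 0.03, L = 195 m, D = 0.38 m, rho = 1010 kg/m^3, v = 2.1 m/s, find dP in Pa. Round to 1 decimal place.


dP = f * (L/D) * (rho*v^2/2)
dP = 0.03 * (195/0.38) * (1010*2.1^2/2)
L/D = 513.15789474
rho*v^2/2 = 1010*4.41/2 = 2227.05
dP = 0.03 * 513.15789474 * 2227.05
dP = 34284.8 Pa


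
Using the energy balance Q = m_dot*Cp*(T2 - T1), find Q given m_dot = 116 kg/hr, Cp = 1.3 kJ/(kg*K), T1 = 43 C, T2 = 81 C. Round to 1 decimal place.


Q = m_dot * Cp * (T2 - T1)
Q = 116 * 1.3 * (81 - 43)
Q = 116 * 1.3 * 38
Q = 5730.4 kJ/hr


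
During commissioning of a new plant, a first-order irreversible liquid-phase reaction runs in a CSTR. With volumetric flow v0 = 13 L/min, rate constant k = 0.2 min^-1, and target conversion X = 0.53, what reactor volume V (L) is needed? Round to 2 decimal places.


V = v0 * X / (k * (1 - X))
V = 13 * 0.53 / (0.2 * (1 - 0.53))
V = 6.89 / (0.2 * 0.47)
V = 6.89 / 0.094
V = 73.30 L


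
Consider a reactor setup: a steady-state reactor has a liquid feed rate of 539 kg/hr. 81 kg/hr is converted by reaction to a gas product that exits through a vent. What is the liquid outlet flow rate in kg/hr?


Steady-state mass balance on the main outlet: F_out = F_in - F_removed
F_out = 539 - 81
F_out = 458 kg/hr


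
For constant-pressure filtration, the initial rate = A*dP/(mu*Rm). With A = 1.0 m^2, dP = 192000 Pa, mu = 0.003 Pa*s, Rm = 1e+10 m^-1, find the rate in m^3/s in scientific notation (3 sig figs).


rate = A * dP / (mu * Rm)
rate = 1.0 * 192000 / (0.003 * 1e+10)
rate = 192000.0 / 3.000e+07
rate = 6.40e-03 m^3/s


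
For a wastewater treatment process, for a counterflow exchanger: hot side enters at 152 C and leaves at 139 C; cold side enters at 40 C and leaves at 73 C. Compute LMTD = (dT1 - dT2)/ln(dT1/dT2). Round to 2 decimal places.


dT1 = Th_in - Tc_out = 152 - 73 = 79
dT2 = Th_out - Tc_in = 139 - 40 = 99
LMTD = (dT1 - dT2) / ln(dT1/dT2)
LMTD = (79 - 99) / ln(79/99)
LMTD = 88.62 K


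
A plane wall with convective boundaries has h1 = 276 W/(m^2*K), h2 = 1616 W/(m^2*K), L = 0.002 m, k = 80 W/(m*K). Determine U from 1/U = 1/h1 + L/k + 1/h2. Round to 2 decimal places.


1/U = 1/h1 + L/k + 1/h2
1/U = 1/276 + 0.002/80 + 1/1616
1/U = 0.0036231884 + 2.5e-05 + 0.0006188119
1/U = 0.0042670003
U = 234.36 W/(m^2*K)


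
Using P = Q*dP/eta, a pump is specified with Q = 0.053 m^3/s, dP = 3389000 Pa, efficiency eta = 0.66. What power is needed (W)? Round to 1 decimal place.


P = Q * dP / eta
P = 0.053 * 3389000 / 0.66
P = 179617.0 / 0.66
P = 272147.0 W


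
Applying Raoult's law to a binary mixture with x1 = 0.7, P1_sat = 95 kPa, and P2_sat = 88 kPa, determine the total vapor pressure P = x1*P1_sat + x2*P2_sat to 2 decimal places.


P = x1*P1_sat + x2*P2_sat
x2 = 1 - x1 = 1 - 0.7 = 0.3
P = 0.7*95 + 0.3*88
P = 66.5 + 26.4
P = 92.90 kPa


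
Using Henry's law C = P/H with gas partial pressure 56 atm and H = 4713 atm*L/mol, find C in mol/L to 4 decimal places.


C = P / H
C = 56 / 4713
C = 0.0119 mol/L


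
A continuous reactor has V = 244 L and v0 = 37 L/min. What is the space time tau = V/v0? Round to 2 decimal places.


tau = V / v0
tau = 244 / 37
tau = 6.59 min


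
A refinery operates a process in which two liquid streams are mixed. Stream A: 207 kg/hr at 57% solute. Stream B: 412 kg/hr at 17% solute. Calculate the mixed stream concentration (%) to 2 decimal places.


Mass balance on solute: F1*x1 + F2*x2 = F3*x3
F3 = F1 + F2 = 207 + 412 = 619 kg/hr
x3 = (F1*x1 + F2*x2)/F3
x3 = (207*0.57 + 412*0.17) / 619
x3 = 30.38%


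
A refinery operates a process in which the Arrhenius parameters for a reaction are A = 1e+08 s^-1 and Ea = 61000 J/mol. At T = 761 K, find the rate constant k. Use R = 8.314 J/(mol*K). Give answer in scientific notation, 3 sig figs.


k = A * exp(-Ea/(R*T))
k = 1e+08 * exp(-61000 / (8.314 * 761))
k = 1e+08 * exp(-9.64129)
k = 6.50e+03


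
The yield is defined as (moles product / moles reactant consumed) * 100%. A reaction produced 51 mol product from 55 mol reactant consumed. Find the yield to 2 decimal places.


Yield = (moles product / moles consumed) * 100%
Yield = (51 / 55) * 100
Yield = 0.9273 * 100
Yield = 92.73%


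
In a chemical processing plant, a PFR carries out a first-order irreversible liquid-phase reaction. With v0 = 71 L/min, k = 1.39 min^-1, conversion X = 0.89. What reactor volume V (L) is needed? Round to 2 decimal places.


V = (v0/k) * ln(1/(1-X))
V = (71/1.39) * ln(1/(1-0.89))
V = 51.079137 * ln(9.090909)
V = 51.079137 * 2.207275
V = 112.75 L


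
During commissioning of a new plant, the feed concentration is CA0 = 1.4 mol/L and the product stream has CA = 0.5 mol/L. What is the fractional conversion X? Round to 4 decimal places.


X = (CA0 - CA) / CA0
X = (1.4 - 0.5) / 1.4
X = 0.9 / 1.4
X = 0.6429


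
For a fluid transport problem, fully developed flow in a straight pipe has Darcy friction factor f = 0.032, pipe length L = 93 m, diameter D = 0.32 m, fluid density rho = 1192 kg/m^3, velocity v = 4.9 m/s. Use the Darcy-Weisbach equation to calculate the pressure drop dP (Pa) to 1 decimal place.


dP = f * (L/D) * (rho*v^2/2)
dP = 0.032 * (93/0.32) * (1192*4.9^2/2)
L/D = 290.625
rho*v^2/2 = 1192*24.01/2 = 14309.96
dP = 0.032 * 290.625 * 14309.96
dP = 133082.6 Pa


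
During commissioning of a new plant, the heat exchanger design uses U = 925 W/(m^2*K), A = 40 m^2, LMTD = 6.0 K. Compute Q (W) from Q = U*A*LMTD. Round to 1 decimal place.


Q = U * A * LMTD
Q = 925 * 40 * 6.0
Q = 222000.0 W


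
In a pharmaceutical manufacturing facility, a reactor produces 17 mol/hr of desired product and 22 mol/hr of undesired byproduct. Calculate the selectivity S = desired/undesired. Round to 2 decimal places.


S = desired product rate / undesired product rate
S = 17 / 22
S = 0.77


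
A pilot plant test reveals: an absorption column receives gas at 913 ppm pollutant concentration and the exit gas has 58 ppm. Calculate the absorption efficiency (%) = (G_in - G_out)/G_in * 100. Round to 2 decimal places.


Efficiency = (G_in - G_out) / G_in * 100%
Efficiency = (913 - 58) / 913 * 100
Efficiency = 855 / 913 * 100
Efficiency = 93.65%


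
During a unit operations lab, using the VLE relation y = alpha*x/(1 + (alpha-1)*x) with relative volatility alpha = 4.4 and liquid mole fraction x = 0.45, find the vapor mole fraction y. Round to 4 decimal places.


y = alpha*x / (1 + (alpha-1)*x)
y = 4.4*0.45 / (1 + (4.4-1)*0.45)
y = 1.98 / (1 + 1.53)
y = 1.98 / 2.53
y = 0.7826


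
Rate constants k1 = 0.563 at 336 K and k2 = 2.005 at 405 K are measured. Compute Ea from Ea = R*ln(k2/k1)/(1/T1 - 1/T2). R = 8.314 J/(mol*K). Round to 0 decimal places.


Ea = R * ln(k2/k1) / (1/T1 - 1/T2)
ln(k2/k1) = ln(2.005/0.563) = 1.2701197
1/T1 - 1/T2 = 1/336 - 1/405 = 0.000507054674
Ea = 8.314 * 1.2701197 / 0.000507054674
Ea = 20826 J/mol


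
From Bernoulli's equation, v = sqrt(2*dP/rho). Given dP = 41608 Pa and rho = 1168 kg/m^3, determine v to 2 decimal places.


v = sqrt(2*dP/rho)
v = sqrt(2*41608/1168)
v = sqrt(71.246575)
v = 8.44 m/s


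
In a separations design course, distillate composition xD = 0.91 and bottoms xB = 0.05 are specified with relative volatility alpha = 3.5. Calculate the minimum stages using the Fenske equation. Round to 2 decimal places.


N_min = ln((xD*(1-xB))/(xB*(1-xD))) / ln(alpha)
Numerator inside ln: 0.8645 / 0.0045 = 192.111111
ln(192.111111) = 5.258074
ln(alpha) = ln(3.5) = 1.252763
N_min = 5.258074 / 1.252763 = 4.20


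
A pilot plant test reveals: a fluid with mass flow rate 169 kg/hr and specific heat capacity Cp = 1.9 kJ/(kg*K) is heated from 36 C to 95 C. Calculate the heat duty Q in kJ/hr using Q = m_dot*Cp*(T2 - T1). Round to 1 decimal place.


Q = m_dot * Cp * (T2 - T1)
Q = 169 * 1.9 * (95 - 36)
Q = 169 * 1.9 * 59
Q = 18944.9 kJ/hr
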